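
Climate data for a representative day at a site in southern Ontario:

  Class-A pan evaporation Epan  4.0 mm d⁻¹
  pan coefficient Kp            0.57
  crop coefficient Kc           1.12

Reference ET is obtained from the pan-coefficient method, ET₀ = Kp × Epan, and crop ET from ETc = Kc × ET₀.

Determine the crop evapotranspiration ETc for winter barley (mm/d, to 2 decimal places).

ET₀ = 0.57 × 4.0 = 2.2800 mm/d
ETc = Kc × ET₀ = 1.12 × 2.2800 = 2.5536 mm/d

2.55 mm/d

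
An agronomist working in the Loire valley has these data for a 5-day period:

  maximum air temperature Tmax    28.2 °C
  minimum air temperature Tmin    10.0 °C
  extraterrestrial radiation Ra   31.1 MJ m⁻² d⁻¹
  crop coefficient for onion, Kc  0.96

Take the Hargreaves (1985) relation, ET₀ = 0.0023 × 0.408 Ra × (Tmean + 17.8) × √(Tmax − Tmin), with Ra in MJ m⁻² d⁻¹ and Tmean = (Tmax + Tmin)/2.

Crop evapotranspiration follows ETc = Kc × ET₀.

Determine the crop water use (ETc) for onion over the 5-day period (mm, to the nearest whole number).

Tmean = (28.2 + 10.0)/2 = 19.10 °C
0.408 Ra = 0.408 × 31.1 = 12.6888 mm/d equivalent
ET₀ = 0.0023 × 12.6888 × (19.10 + 17.8) × √18.2 = 0.0023 × 12.6888 × 36.90 × 4.2661 = 4.5942 mm/d
ETc = Kc × ET₀ = 0.96 × 4.5942 = 4.4104 mm/d
Over 5 days: 4.4104 × 5 = 22.052 mm

22 mm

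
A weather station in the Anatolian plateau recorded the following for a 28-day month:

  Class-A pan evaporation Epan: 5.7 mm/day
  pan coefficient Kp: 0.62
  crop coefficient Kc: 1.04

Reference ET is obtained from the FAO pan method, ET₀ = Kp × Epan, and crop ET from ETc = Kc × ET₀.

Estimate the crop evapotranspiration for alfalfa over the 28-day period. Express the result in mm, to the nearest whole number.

ET₀ = 0.62 × 5.7 = 3.5340 mm/d
ETc = Kc × ET₀ = 1.04 × 3.5340 = 3.6754 mm/d
Over 28 days: 3.6754 × 28 = 102.911 mm

103 mm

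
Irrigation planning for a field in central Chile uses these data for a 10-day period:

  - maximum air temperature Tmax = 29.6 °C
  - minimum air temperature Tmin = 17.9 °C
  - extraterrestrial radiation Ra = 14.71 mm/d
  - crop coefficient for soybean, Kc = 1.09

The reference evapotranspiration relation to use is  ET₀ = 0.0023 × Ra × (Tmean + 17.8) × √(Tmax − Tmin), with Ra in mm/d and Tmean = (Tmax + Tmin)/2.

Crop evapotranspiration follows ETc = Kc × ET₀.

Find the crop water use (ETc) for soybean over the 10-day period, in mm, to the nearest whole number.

Tmean = (29.6 + 17.9)/2 = 23.75 °C
ET₀ = 0.0023 × 14.71 × (23.75 + 17.8) × √11.7 = 0.0023 × 14.71 × 41.55 × 3.4205 = 4.8084 mm/d
ETc = Kc × ET₀ = 1.09 × 4.8084 = 5.2412 mm/d
Over 10 days: 5.2412 × 10 = 52.412 mm

52 mm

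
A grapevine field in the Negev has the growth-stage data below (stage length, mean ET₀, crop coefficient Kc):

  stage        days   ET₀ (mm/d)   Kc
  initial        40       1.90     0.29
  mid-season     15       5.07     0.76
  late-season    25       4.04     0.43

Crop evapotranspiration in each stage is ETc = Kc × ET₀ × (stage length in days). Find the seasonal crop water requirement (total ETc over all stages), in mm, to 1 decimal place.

initial: 0.29 × 1.90 × 40 = 22.04 mm
mid-season: 0.76 × 5.07 × 15 = 57.80 mm
late-season: 0.43 × 4.04 × 25 = 43.43 mm
Seasonal total = 123.27 mm

123.3 mm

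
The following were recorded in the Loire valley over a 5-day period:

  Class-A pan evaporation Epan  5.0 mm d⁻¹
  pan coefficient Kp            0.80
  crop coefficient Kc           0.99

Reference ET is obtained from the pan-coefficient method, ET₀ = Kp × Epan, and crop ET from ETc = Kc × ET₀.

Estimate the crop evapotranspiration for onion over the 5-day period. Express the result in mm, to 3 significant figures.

ET₀ = 0.80 × 5.0 = 4.0000 mm/d
ETc = Kc × ET₀ = 0.99 × 4.0000 = 3.9600 mm/d
Over 5 days: 3.9600 × 5 = 19.800 mm

19.8 mm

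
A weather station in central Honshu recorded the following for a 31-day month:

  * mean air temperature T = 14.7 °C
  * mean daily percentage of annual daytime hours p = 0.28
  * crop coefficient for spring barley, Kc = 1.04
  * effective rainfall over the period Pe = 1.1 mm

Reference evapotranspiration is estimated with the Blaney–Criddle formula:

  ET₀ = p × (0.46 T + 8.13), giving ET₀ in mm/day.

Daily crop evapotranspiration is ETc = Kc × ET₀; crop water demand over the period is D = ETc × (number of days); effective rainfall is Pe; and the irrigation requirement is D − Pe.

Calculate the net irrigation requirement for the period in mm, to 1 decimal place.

133.3 mm

ET₀ = 0.28 × (0.46 × 14.7 + 8.13) = 0.28 × 14.892 = 4.1698 mm/d
ETc = Kc × ET₀ = 1.04 × 4.1698 = 4.3366 mm/d
Crop demand D = ETc × 31 d = 4.3366 × 31 = 134.435 mm
D − Pe = 134.435 − 1.1 = 133.335 mm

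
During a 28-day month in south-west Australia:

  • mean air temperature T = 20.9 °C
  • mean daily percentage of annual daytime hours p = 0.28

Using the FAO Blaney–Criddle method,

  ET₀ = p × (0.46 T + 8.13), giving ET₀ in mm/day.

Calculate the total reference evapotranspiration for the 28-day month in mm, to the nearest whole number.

139 mm

ET₀ = 0.28 × (0.46 × 20.9 + 8.13) = 0.28 × 17.744 = 4.9683 mm/d
Monthly total = 4.9683 × 28 = 139.112 mm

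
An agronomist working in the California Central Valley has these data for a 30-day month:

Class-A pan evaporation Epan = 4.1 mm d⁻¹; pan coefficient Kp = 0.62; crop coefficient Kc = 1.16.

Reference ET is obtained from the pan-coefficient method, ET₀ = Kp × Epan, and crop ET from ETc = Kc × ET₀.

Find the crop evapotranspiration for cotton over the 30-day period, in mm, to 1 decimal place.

88.5 mm

ET₀ = 0.62 × 4.1 = 2.5420 mm/d
ETc = Kc × ET₀ = 1.16 × 2.5420 = 2.9487 mm/d
Over 30 days: 2.9487 × 30 = 88.461 mm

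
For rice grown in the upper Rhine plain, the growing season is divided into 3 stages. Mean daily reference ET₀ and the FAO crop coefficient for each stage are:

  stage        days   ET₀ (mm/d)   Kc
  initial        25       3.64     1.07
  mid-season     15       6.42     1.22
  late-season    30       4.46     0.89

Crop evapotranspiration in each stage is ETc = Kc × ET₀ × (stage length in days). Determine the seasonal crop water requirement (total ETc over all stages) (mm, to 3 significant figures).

334 mm

initial: 1.07 × 3.64 × 25 = 97.37 mm
mid-season: 1.22 × 6.42 × 15 = 117.49 mm
late-season: 0.89 × 4.46 × 30 = 119.08 mm
Seasonal total = 333.94 mm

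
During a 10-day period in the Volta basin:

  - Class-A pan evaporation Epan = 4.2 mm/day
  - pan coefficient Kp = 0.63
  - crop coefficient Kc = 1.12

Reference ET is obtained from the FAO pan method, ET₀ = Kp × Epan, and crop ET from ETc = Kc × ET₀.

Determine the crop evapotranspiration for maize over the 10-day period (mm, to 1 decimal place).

29.6 mm

ET₀ = 0.63 × 4.2 = 2.6460 mm/d
ETc = Kc × ET₀ = 1.12 × 2.6460 = 2.9635 mm/d
Over 10 days: 2.9635 × 10 = 29.635 mm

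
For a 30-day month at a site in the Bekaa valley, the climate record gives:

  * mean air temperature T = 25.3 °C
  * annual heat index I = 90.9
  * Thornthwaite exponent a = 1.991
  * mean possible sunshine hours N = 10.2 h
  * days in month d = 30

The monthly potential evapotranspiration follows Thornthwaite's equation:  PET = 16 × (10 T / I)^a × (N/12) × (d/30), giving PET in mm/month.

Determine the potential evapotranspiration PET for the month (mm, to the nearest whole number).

10T/I = 10 × 25.3 / 90.9 = 2.7833
(10T/I)^a = 2.7833^1.991 = 7.6757
Uncorrected PET = 16 × 7.6757 = 122.811 mm
Correction = (N/12)(d/30) = (10.2/12)(30/30) = 0.8500
PET = 122.811 × 0.8500 = 104.389 mm/month

104 mm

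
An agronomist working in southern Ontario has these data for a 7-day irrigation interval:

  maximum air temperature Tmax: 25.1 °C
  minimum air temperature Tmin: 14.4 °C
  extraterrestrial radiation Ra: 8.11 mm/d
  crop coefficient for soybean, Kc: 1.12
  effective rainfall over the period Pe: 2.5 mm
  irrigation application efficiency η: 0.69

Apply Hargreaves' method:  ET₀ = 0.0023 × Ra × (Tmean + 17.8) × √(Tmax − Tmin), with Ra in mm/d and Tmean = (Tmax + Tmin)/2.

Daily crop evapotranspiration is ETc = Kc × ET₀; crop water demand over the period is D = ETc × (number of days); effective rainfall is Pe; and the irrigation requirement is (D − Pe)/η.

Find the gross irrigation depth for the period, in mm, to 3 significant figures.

22.4 mm

Tmean = (25.1 + 14.4)/2 = 19.75 °C
ET₀ = 0.0023 × 8.11 × (19.75 + 17.8) × √10.7 = 0.0023 × 8.11 × 37.55 × 3.2711 = 2.2911 mm/d
ETc = Kc × ET₀ = 1.12 × 2.2911 = 2.5660 mm/d
Crop demand D = ETc × 7 d = 2.5660 × 7 = 17.962 mm
D − Pe = 17.962 − 2.5 = 15.462 mm
Gross irrigation = 15.462 / 0.69 = 22.409 mm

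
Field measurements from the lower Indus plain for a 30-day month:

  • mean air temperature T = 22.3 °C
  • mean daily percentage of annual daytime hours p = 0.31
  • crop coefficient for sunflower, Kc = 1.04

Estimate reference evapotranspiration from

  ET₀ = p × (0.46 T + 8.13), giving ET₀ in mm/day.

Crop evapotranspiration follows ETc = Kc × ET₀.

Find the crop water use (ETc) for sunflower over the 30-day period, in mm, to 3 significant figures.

ET₀ = 0.31 × (0.46 × 22.3 + 8.13) = 0.31 × 18.388 = 5.7003 mm/d
ETc = Kc × ET₀ = 1.04 × 5.7003 = 5.9283 mm/d
Over 30 days: 5.9283 × 30 = 177.849 mm

178 mm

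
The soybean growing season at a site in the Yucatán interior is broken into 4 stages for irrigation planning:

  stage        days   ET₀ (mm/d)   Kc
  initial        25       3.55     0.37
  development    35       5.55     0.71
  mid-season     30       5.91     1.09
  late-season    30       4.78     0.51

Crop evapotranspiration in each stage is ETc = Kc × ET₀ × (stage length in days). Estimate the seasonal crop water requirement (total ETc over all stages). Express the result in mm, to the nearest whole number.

437 mm

initial: 0.37 × 3.55 × 25 = 32.84 mm
development: 0.71 × 5.55 × 35 = 137.92 mm
mid-season: 1.09 × 5.91 × 30 = 193.26 mm
late-season: 0.51 × 4.78 × 30 = 73.13 mm
Seasonal total = 437.15 mm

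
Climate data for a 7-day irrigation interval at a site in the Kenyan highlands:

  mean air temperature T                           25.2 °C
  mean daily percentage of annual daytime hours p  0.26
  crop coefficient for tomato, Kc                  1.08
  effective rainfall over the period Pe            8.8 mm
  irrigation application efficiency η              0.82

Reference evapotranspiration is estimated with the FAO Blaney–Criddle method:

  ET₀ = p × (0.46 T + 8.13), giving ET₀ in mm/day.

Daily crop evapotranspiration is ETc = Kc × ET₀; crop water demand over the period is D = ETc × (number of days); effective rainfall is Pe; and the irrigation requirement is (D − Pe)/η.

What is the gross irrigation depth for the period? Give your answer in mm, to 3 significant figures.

ET₀ = 0.26 × (0.46 × 25.2 + 8.13) = 0.26 × 19.722 = 5.1277 mm/d
ETc = Kc × ET₀ = 1.08 × 5.1277 = 5.5379 mm/d
Crop demand D = ETc × 7 d = 5.5379 × 7 = 38.765 mm
D − Pe = 38.765 − 8.8 = 29.965 mm
Gross irrigation = 29.965 / 0.82 = 36.543 mm

36.5 mm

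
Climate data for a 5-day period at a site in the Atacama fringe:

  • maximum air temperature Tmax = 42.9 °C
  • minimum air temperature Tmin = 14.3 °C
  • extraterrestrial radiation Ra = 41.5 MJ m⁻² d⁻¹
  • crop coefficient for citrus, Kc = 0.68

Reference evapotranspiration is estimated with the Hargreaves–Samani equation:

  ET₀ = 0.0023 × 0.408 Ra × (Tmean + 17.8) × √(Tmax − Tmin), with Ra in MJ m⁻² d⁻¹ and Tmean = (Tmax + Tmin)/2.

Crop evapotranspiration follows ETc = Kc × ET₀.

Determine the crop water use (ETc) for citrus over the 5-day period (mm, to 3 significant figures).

32.9 mm

Tmean = (42.9 + 14.3)/2 = 28.60 °C
0.408 Ra = 0.408 × 41.5 = 16.9320 mm/d equivalent
ET₀ = 0.0023 × 16.9320 × (28.60 + 17.8) × √28.6 = 0.0023 × 16.9320 × 46.40 × 5.3479 = 9.6636 mm/d
ETc = Kc × ET₀ = 0.68 × 9.6636 = 6.5712 mm/d
Over 5 days: 6.5712 × 5 = 32.856 mm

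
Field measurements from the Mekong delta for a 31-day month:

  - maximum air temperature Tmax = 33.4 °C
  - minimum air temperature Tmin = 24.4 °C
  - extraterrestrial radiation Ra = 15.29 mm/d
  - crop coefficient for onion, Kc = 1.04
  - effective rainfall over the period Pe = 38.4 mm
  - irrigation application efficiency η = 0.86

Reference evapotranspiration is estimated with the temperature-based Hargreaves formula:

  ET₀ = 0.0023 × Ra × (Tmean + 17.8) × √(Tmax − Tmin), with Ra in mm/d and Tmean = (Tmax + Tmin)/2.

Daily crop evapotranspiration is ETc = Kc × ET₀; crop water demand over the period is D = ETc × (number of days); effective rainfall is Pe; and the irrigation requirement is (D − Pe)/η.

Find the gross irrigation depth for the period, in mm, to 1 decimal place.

Tmean = (33.4 + 24.4)/2 = 28.90 °C
ET₀ = 0.0023 × 15.29 × (28.90 + 17.8) × √9.0 = 0.0023 × 15.29 × 46.70 × 3.0000 = 4.9269 mm/d
ETc = Kc × ET₀ = 1.04 × 4.9269 = 5.1240 mm/d
Crop demand D = ETc × 31 d = 5.1240 × 31 = 158.844 mm
D − Pe = 158.844 − 38.4 = 120.444 mm
Gross irrigation = 120.444 / 0.86 = 140.051 mm

140.1 mm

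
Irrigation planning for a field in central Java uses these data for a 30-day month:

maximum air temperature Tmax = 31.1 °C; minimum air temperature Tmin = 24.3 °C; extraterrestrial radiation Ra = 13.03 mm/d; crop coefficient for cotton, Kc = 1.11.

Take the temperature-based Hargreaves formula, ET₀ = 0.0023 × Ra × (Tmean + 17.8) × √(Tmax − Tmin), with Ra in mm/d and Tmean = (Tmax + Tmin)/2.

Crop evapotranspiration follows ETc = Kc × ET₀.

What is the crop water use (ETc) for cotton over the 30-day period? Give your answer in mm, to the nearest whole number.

Tmean = (31.1 + 24.3)/2 = 27.70 °C
ET₀ = 0.0023 × 13.03 × (27.70 + 17.8) × √6.8 = 0.0023 × 13.03 × 45.50 × 2.6077 = 3.5558 mm/d
ETc = Kc × ET₀ = 1.11 × 3.5558 = 3.9469 mm/d
Over 30 days: 3.9469 × 30 = 118.407 mm

118 mm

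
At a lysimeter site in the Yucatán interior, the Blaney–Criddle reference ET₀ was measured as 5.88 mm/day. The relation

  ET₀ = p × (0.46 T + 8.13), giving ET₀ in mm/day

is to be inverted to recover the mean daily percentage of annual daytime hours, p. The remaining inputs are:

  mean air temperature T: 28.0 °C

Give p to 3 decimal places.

p = ET₀ / (0.46 T + 8.13) = 5.88 / (0.46 × 28.0 + 8.13) = 5.88 / 21.010 = 0.2799

0.280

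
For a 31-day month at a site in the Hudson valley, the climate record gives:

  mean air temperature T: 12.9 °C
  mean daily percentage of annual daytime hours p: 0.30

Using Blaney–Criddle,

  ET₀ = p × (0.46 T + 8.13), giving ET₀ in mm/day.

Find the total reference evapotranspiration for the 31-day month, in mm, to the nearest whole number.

131 mm

ET₀ = 0.30 × (0.46 × 12.9 + 8.13) = 0.30 × 14.064 = 4.2192 mm/d
Monthly total = 4.2192 × 31 = 130.795 mm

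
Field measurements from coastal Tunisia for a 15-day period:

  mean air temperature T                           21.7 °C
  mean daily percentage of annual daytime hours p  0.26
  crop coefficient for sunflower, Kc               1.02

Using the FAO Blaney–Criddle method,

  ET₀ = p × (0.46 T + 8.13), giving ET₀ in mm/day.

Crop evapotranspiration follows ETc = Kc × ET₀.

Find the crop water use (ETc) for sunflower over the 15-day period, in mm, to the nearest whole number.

72 mm

ET₀ = 0.26 × (0.46 × 21.7 + 8.13) = 0.26 × 18.112 = 4.7091 mm/d
ETc = Kc × ET₀ = 1.02 × 4.7091 = 4.8033 mm/d
Over 15 days: 4.8033 × 15 = 72.050 mm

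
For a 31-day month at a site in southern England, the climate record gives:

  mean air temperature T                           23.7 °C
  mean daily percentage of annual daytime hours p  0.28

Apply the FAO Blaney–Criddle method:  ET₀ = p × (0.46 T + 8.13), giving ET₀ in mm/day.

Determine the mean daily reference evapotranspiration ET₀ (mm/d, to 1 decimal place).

ET₀ = 0.28 × (0.46 × 23.7 + 8.13) = 0.28 × 19.032 = 5.3290 mm/d

5.3 mm/d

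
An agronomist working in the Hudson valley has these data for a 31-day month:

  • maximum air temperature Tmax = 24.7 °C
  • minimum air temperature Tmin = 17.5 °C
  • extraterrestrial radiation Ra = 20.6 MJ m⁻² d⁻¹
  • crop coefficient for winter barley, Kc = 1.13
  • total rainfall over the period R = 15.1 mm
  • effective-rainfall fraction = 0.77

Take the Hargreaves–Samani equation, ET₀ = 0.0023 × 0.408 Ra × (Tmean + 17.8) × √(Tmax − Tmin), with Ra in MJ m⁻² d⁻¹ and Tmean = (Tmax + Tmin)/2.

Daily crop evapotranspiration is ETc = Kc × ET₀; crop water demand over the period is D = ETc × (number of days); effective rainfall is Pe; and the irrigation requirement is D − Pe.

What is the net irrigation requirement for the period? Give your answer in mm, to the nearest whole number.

59 mm

Tmean = (24.7 + 17.5)/2 = 21.10 °C
0.408 Ra = 0.408 × 20.6 = 8.4048 mm/d equivalent
ET₀ = 0.0023 × 8.4048 × (21.10 + 17.8) × √7.2 = 0.0023 × 8.4048 × 38.90 × 2.6833 = 2.0178 mm/d
ETc = Kc × ET₀ = 1.13 × 2.0178 = 2.2801 mm/d
Crop demand D = ETc × 31 d = 2.2801 × 31 = 70.683 mm
Pe = 0.77 × 15.1 = 11.627 mm
D − Pe = 70.683 − 11.627 = 59.056 mm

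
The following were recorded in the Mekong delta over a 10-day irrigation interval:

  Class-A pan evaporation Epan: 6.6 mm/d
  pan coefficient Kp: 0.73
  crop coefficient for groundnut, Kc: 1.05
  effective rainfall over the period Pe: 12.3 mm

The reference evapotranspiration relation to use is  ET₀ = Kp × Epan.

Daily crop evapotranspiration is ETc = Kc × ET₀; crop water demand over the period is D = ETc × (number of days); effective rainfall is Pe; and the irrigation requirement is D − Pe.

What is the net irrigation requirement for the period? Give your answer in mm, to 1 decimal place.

38.3 mm

ET₀ = 0.73 × 6.6 = 4.8180 mm/d
ETc = Kc × ET₀ = 1.05 × 4.8180 = 5.0589 mm/d
Crop demand D = ETc × 10 d = 5.0589 × 10 = 50.589 mm
D − Pe = 50.589 − 12.3 = 38.289 mm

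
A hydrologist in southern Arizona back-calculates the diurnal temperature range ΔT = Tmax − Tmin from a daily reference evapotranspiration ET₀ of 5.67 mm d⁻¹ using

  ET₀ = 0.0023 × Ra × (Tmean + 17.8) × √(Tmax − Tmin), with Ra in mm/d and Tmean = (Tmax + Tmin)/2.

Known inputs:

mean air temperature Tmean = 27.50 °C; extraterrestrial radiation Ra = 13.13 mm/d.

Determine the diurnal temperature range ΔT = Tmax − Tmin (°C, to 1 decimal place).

√ΔT = ET₀ / [0.0023 × Ra × (Tmean+17.8)] = 5.67 / (0.0023 × 13.13 × 45.30) = 4.1447
ΔT = 4.1447² = 17.179 °C

17.2 °C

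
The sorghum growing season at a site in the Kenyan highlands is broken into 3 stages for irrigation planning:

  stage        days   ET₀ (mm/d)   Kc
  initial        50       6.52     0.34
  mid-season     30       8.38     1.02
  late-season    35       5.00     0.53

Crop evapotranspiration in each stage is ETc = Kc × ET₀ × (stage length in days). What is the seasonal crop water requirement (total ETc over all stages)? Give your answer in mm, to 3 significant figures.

460 mm

initial: 0.34 × 6.52 × 50 = 110.84 mm
mid-season: 1.02 × 8.38 × 30 = 256.43 mm
late-season: 0.53 × 5.00 × 35 = 92.75 mm
Seasonal total = 460.02 mm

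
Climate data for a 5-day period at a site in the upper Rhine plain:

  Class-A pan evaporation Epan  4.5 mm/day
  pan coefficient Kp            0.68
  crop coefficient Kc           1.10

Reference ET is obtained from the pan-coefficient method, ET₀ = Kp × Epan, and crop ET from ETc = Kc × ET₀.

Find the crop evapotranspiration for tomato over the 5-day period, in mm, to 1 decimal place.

ET₀ = 0.68 × 4.5 = 3.0600 mm/d
ETc = Kc × ET₀ = 1.10 × 3.0600 = 3.3660 mm/d
Over 5 days: 3.3660 × 5 = 16.830 mm

16.8 mm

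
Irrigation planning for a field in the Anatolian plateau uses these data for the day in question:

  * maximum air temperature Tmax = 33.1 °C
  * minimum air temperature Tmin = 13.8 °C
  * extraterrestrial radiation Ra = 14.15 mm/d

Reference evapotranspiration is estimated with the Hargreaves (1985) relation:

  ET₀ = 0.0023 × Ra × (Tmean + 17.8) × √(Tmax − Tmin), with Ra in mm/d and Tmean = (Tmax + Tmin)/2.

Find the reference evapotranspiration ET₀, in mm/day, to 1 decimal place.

5.9 mm/day

Tmean = (33.1 + 13.8)/2 = 23.45 °C
ET₀ = 0.0023 × 14.15 × (23.45 + 17.8) × √19.3 = 0.0023 × 14.15 × 41.25 × 4.3932 = 5.8978 mm/d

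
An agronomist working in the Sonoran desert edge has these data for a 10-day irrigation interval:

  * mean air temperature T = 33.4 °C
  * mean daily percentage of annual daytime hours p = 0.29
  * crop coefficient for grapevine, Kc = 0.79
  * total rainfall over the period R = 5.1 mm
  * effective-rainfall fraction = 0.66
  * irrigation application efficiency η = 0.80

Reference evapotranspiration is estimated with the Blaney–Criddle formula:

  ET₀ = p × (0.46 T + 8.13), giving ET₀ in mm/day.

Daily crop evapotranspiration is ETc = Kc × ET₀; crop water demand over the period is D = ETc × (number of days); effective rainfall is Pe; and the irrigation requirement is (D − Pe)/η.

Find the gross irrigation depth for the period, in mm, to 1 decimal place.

ET₀ = 0.29 × (0.46 × 33.4 + 8.13) = 0.29 × 23.494 = 6.8133 mm/d
ETc = Kc × ET₀ = 0.79 × 6.8133 = 5.3825 mm/d
Crop demand D = ETc × 10 d = 5.3825 × 10 = 53.825 mm
Pe = 0.66 × 5.1 = 3.366 mm
D − Pe = 53.825 − 3.366 = 50.459 mm
Gross irrigation = 50.459 / 0.80 = 63.074 mm

63.1 mm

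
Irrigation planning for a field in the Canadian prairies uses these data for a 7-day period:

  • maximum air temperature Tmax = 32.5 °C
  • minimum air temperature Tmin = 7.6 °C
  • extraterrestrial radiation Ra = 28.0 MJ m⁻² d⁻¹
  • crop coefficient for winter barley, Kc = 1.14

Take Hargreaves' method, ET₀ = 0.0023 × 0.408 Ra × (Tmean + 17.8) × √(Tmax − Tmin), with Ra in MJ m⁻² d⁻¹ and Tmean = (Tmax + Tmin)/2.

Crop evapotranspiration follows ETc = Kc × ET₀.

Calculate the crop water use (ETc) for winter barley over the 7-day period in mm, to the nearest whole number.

Tmean = (32.5 + 7.6)/2 = 20.05 °C
0.408 Ra = 0.408 × 28.0 = 11.4240 mm/d equivalent
ET₀ = 0.0023 × 11.4240 × (20.05 + 17.8) × √24.9 = 0.0023 × 11.4240 × 37.85 × 4.9900 = 4.9626 mm/d
ETc = Kc × ET₀ = 1.14 × 4.9626 = 5.6574 mm/d
Over 7 days: 5.6574 × 7 = 39.602 mm

40 mm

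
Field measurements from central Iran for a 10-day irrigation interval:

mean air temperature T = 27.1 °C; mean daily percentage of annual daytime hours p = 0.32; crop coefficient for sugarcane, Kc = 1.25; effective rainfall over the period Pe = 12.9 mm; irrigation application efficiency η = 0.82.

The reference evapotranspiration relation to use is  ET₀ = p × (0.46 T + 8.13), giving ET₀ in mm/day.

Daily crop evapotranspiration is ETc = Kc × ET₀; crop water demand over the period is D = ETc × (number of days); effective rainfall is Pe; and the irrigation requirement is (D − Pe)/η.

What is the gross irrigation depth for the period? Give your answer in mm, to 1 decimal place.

84.7 mm

ET₀ = 0.32 × (0.46 × 27.1 + 8.13) = 0.32 × 20.596 = 6.5907 mm/d
ETc = Kc × ET₀ = 1.25 × 6.5907 = 8.2384 mm/d
Crop demand D = ETc × 10 d = 8.2384 × 10 = 82.384 mm
D − Pe = 82.384 − 12.9 = 69.484 mm
Gross irrigation = 69.484 / 0.82 = 84.737 mm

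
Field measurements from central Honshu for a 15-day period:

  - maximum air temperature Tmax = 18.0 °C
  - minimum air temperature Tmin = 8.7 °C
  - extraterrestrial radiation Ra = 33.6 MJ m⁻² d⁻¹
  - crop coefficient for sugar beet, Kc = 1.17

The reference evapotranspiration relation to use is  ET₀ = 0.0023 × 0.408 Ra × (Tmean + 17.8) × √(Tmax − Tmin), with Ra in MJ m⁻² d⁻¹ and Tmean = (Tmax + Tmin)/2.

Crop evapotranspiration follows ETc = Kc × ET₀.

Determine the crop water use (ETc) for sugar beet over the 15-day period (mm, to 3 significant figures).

52.6 mm

Tmean = (18.0 + 8.7)/2 = 13.35 °C
0.408 Ra = 0.408 × 33.6 = 13.7088 mm/d equivalent
ET₀ = 0.0023 × 13.7088 × (13.35 + 17.8) × √9.3 = 0.0023 × 13.7088 × 31.15 × 3.0496 = 2.9952 mm/d
ETc = Kc × ET₀ = 1.17 × 2.9952 = 3.5044 mm/d
Over 15 days: 3.5044 × 15 = 52.566 mm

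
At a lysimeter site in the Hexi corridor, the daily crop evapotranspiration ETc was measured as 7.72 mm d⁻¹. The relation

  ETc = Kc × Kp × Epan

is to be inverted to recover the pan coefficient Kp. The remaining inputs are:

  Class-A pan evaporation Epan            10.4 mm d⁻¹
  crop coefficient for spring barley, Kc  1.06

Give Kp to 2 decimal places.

ETc = Kc × Kp × Epan  ⇒  Kp = ETc / (Kc × Epan)
Kp = 7.72 / (1.06 × 10.4) = 7.72 / 11.024 = 0.7003

0.70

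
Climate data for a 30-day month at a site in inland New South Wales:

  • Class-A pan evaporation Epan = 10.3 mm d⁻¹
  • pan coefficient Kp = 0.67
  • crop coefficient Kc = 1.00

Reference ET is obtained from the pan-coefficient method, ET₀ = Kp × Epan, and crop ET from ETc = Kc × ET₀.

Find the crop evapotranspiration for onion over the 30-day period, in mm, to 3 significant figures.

ET₀ = 0.67 × 10.3 = 6.9010 mm/d
ETc = Kc × ET₀ = 1.00 × 6.9010 = 6.9010 mm/d
Over 30 days: 6.9010 × 30 = 207.030 mm

207 mm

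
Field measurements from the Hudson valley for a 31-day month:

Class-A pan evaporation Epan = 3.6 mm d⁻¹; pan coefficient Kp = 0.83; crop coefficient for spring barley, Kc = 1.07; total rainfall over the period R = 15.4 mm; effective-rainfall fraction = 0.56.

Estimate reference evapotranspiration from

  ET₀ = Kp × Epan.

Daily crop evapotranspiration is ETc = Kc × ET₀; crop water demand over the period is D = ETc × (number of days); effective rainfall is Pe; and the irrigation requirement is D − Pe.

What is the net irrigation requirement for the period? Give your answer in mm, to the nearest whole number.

90 mm

ET₀ = 0.83 × 3.6 = 2.9880 mm/d
ETc = Kc × ET₀ = 1.07 × 2.9880 = 3.1972 mm/d
Crop demand D = ETc × 31 d = 3.1972 × 31 = 99.113 mm
Pe = 0.56 × 15.4 = 8.624 mm
D − Pe = 99.113 − 8.624 = 90.489 mm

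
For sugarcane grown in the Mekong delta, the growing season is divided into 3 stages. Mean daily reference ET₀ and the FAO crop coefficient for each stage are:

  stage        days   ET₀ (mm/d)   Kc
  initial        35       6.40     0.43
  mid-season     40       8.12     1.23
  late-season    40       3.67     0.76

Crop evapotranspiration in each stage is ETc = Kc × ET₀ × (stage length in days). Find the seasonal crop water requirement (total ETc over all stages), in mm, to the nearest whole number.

607 mm

initial: 0.43 × 6.40 × 35 = 96.32 mm
mid-season: 1.23 × 8.12 × 40 = 399.50 mm
late-season: 0.76 × 3.67 × 40 = 111.57 mm
Seasonal total = 607.39 mm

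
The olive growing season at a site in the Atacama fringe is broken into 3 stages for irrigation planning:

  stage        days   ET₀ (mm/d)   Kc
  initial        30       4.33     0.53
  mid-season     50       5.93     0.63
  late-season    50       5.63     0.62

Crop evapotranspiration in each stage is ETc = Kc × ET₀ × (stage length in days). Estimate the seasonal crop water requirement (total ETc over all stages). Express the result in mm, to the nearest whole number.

430 mm

initial: 0.53 × 4.33 × 30 = 68.85 mm
mid-season: 0.63 × 5.93 × 50 = 186.80 mm
late-season: 0.62 × 5.63 × 50 = 174.53 mm
Seasonal total = 430.18 mm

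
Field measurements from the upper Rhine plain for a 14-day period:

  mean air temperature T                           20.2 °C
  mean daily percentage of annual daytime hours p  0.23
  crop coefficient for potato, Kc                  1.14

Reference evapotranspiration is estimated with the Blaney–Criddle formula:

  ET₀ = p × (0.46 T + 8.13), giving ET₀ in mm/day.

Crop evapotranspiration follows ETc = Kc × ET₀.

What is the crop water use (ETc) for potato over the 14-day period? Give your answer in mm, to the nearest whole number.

64 mm

ET₀ = 0.23 × (0.46 × 20.2 + 8.13) = 0.23 × 17.422 = 4.0071 mm/d
ETc = Kc × ET₀ = 1.14 × 4.0071 = 4.5681 mm/d
Over 14 days: 4.5681 × 14 = 63.953 mm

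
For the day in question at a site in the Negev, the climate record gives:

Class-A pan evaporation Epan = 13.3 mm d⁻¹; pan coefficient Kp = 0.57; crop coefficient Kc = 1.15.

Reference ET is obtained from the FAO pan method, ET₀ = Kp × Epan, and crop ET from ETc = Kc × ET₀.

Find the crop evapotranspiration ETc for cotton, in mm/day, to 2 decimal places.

8.72 mm/day

ET₀ = 0.57 × 13.3 = 7.5810 mm/d
ETc = Kc × ET₀ = 1.15 × 7.5810 = 8.7182 mm/d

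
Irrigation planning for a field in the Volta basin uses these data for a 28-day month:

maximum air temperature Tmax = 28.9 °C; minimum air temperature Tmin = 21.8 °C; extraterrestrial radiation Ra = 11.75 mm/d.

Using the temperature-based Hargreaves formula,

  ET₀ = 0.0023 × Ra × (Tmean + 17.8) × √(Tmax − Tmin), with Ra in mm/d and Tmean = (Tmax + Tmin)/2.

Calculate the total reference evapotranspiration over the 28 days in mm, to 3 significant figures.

87.0 mm

Tmean = (28.9 + 21.8)/2 = 25.35 °C
ET₀ = 0.0023 × 11.75 × (25.35 + 17.8) × √7.1 = 0.0023 × 11.75 × 43.15 × 2.6646 = 3.1073 mm/d
Over 28 days: 3.1073 × 28 = 87.004 mm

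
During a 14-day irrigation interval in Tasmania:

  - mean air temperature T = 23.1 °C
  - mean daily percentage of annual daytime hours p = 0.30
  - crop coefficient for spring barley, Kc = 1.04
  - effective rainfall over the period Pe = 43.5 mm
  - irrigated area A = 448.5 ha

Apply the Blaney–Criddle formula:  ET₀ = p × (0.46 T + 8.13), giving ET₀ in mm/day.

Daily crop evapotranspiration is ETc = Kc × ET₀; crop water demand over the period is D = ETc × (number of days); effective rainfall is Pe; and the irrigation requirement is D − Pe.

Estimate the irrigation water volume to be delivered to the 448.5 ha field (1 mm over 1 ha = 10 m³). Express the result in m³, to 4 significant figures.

ET₀ = 0.30 × (0.46 × 23.1 + 8.13) = 0.30 × 18.756 = 5.6268 mm/d
ETc = Kc × ET₀ = 1.04 × 5.6268 = 5.8519 mm/d
Crop demand D = ETc × 14 d = 5.8519 × 14 = 81.927 mm
D − Pe = 81.927 − 43.5 = 38.427 mm
Volume = 38.427 mm × 448.5 ha × 10 = 172345.1 m³

172300 m³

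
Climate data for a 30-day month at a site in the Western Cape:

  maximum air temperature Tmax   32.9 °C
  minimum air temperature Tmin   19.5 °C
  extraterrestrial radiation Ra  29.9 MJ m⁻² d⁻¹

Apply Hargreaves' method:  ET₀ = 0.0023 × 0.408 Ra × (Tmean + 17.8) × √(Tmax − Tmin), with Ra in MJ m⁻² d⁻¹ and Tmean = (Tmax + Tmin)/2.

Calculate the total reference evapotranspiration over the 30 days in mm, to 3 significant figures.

Tmean = (32.9 + 19.5)/2 = 26.20 °C
0.408 Ra = 0.408 × 29.9 = 12.1992 mm/d equivalent
ET₀ = 0.0023 × 12.1992 × (26.20 + 17.8) × √13.4 = 0.0023 × 12.1992 × 44.00 × 3.6606 = 4.5192 mm/d
Over 30 days: 4.5192 × 30 = 135.576 mm

136 mm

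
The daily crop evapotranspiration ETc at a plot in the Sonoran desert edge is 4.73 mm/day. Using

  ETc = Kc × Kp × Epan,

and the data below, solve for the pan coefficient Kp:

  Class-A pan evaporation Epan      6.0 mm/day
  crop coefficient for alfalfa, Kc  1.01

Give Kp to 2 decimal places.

ETc = Kc × Kp × Epan  ⇒  Kp = ETc / (Kc × Epan)
Kp = 4.73 / (1.01 × 6.0) = 4.73 / 6.060 = 0.7805

0.78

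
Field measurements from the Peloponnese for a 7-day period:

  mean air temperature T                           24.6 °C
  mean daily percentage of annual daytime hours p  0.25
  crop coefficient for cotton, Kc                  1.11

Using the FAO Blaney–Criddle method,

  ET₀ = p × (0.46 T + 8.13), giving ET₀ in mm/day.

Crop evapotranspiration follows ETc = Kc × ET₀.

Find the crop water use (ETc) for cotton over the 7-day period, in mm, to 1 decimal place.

ET₀ = 0.25 × (0.46 × 24.6 + 8.13) = 0.25 × 19.446 = 4.8615 mm/d
ETc = Kc × ET₀ = 1.11 × 4.8615 = 5.3963 mm/d
Over 7 days: 5.3963 × 7 = 37.774 mm

37.8 mm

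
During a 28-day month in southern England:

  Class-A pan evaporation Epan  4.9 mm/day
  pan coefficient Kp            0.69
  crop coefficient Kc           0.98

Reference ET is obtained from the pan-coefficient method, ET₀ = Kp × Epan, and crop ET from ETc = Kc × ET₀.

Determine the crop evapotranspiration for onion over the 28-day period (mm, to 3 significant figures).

92.8 mm

ET₀ = 0.69 × 4.9 = 3.3810 mm/d
ETc = Kc × ET₀ = 0.98 × 3.3810 = 3.3134 mm/d
Over 28 days: 3.3134 × 28 = 92.775 mm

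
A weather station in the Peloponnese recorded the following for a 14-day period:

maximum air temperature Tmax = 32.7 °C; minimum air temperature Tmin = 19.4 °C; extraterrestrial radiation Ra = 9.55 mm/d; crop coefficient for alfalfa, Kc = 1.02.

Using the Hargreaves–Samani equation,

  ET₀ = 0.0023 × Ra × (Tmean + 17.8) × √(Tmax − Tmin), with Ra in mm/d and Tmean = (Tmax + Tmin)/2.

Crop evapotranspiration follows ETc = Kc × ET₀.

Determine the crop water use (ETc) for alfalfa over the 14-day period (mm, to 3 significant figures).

Tmean = (32.7 + 19.4)/2 = 26.05 °C
ET₀ = 0.0023 × 9.55 × (26.05 + 17.8) × √13.3 = 0.0023 × 9.55 × 43.85 × 3.6469 = 3.5126 mm/d
ETc = Kc × ET₀ = 1.02 × 3.5126 = 3.5829 mm/d
Over 14 days: 3.5829 × 14 = 50.161 mm

50.2 mm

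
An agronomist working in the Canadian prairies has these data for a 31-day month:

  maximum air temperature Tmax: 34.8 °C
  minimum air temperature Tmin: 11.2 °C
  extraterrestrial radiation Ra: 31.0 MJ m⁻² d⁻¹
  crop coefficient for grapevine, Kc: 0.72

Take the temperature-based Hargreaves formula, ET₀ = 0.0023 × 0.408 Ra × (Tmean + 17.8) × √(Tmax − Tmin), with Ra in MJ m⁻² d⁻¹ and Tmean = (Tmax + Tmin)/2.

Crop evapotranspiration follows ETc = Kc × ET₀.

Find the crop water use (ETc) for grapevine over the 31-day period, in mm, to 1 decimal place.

Tmean = (34.8 + 11.2)/2 = 23.00 °C
0.408 Ra = 0.408 × 31.0 = 12.6480 mm/d equivalent
ET₀ = 0.0023 × 12.6480 × (23.00 + 17.8) × √23.6 = 0.0023 × 12.6480 × 40.80 × 4.8580 = 5.7659 mm/d
ETc = Kc × ET₀ = 0.72 × 5.7659 = 4.1514 mm/d
Over 31 days: 4.1514 × 31 = 128.693 mm

128.7 mm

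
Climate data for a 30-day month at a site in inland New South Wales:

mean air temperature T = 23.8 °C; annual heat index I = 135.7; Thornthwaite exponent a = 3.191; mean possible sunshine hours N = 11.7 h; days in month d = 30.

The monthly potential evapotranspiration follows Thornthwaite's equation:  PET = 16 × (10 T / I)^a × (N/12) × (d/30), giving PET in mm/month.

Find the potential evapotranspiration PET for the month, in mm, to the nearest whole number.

94 mm

10T/I = 10 × 23.8 / 135.7 = 1.7539
(10T/I)^a = 1.7539^3.191 = 6.0065
Uncorrected PET = 16 × 6.0065 = 96.104 mm
Correction = (N/12)(d/30) = (11.7/12)(30/30) = 0.9750
PET = 96.104 × 0.9750 = 93.701 mm/month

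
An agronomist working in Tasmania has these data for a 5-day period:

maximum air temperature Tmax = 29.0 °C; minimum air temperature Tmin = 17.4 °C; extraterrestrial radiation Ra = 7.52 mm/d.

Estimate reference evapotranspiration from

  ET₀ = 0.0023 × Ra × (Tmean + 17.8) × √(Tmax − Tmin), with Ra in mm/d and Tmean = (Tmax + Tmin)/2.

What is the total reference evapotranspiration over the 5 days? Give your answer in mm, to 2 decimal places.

Tmean = (29.0 + 17.4)/2 = 23.20 °C
ET₀ = 0.0023 × 7.52 × (23.20 + 17.8) × √11.6 = 0.0023 × 7.52 × 41.00 × 3.4059 = 2.4152 mm/d
Over 5 days: 2.4152 × 5 = 12.076 mm

12.08 mm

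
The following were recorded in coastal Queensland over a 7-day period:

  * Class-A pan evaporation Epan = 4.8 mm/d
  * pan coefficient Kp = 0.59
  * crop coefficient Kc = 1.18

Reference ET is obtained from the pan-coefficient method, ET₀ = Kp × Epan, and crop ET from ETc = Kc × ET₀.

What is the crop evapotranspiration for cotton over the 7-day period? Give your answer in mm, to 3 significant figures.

ET₀ = 0.59 × 4.8 = 2.8320 mm/d
ETc = Kc × ET₀ = 1.18 × 2.8320 = 3.3418 mm/d
Over 7 days: 3.3418 × 7 = 23.393 mm

23.4 mm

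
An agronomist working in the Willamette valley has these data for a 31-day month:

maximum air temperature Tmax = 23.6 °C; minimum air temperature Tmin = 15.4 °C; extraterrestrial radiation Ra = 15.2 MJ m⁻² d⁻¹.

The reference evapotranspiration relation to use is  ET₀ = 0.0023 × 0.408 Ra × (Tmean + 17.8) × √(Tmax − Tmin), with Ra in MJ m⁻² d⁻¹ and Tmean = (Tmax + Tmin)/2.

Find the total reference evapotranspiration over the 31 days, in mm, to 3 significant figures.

Tmean = (23.6 + 15.4)/2 = 19.50 °C
0.408 Ra = 0.408 × 15.2 = 6.2016 mm/d equivalent
ET₀ = 0.0023 × 6.2016 × (19.50 + 17.8) × √8.2 = 0.0023 × 6.2016 × 37.30 × 2.8636 = 1.5235 mm/d
Over 31 days: 1.5235 × 31 = 47.229 mm

47.2 mm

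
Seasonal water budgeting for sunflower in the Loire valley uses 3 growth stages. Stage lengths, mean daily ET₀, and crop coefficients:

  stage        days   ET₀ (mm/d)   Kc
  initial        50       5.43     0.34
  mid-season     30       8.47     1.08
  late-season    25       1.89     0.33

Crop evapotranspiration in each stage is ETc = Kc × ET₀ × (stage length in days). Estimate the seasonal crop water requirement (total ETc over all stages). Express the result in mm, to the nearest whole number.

382 mm

initial: 0.34 × 5.43 × 50 = 92.31 mm
mid-season: 1.08 × 8.47 × 30 = 274.43 mm
late-season: 0.33 × 1.89 × 25 = 15.59 mm
Seasonal total = 382.33 mm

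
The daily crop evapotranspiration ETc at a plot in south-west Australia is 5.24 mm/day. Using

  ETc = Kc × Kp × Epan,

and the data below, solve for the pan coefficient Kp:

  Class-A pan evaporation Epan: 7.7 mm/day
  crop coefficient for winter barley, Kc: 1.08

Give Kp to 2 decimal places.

ETc = Kc × Kp × Epan  ⇒  Kp = ETc / (Kc × Epan)
Kp = 5.24 / (1.08 × 7.7) = 5.24 / 8.316 = 0.6301

0.63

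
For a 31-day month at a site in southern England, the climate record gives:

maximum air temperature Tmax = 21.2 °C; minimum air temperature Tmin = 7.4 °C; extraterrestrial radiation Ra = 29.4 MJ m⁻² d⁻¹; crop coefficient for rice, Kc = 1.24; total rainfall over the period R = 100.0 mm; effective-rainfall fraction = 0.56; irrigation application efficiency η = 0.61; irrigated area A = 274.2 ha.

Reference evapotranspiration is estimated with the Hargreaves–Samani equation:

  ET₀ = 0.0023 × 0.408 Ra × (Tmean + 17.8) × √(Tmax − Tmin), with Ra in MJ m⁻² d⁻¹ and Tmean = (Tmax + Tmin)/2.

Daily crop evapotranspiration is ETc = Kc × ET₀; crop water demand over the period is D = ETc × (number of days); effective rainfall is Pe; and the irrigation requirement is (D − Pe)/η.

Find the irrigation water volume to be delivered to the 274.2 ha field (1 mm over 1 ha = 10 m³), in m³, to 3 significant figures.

317000 m³

Tmean = (21.2 + 7.4)/2 = 14.30 °C
0.408 Ra = 0.408 × 29.4 = 11.9952 mm/d equivalent
ET₀ = 0.0023 × 11.9952 × (14.30 + 17.8) × √13.8 = 0.0023 × 11.9952 × 32.10 × 3.7148 = 3.2898 mm/d
ETc = Kc × ET₀ = 1.24 × 3.2898 = 4.0794 mm/d
Crop demand D = ETc × 31 d = 4.0794 × 31 = 126.461 mm
Pe = 0.56 × 100.0 = 56.000 mm
D − Pe = 126.461 − 56.000 = 70.461 mm
Gross irrigation = 70.461 / 0.61 = 115.510 mm
Volume = 115.510 mm × 274.2 ha × 10 = 316728.4 m³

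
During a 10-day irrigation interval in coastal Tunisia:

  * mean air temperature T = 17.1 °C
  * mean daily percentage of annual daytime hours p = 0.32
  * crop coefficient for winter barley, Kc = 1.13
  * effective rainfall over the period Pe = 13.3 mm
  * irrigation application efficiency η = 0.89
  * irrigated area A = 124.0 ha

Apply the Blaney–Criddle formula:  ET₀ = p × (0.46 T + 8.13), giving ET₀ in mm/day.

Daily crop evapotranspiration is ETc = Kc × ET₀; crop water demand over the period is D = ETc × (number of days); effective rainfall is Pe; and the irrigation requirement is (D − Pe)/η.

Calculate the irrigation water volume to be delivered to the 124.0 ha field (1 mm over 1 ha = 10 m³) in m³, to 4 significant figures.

62060 m³

ET₀ = 0.32 × (0.46 × 17.1 + 8.13) = 0.32 × 15.996 = 5.1187 mm/d
ETc = Kc × ET₀ = 1.13 × 5.1187 = 5.7841 mm/d
Crop demand D = ETc × 10 d = 5.7841 × 10 = 57.841 mm
D − Pe = 57.841 − 13.3 = 44.541 mm
Gross irrigation = 44.541 / 0.89 = 50.046 mm
Volume = 50.046 mm × 124.0 ha × 10 = 62057.0 m³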